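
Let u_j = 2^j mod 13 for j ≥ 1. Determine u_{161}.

6

We have u_1 = 2, u_2 = 4, u_3 = 8, u_4 = 3, u_5 = 6, u_6 = 12, u_7 = 11, u_8 = 9, u_9 = 5, u_{10} = 10, u_{11} = 7, u_{12} = 1, u_{13} = 2.
The sequence repeats with period 12.
So u_{161} = u_{1 + ((161-1) mod 12)} = u_5 = 6.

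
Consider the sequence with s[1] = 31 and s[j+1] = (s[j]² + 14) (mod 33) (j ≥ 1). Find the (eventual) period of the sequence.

6

We have s[1] = 31, s[2] = 18, s[3] = 8, s[4] = 12, s[5] = 26, s[6] = 30, s[7] = 23, s[8] = 15, s[9] = 8.
Since s[9] = s[3] = 8, the sequence is eventually periodic: after a pre-period of length 2 it cycles with period 6.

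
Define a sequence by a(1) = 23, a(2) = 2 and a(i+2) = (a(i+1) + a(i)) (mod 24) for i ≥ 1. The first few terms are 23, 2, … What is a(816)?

3

Listing terms: a(1) = 23, a(2) = 2, a(3) = 1, a(4) = 3, a(5) = 4, a(6) = 7, a(7) = 11, a(8) = 18, a(9) = 5, a(10) = 23, a(11) = 4, a(12) = 3, a(13) = 7, a(14) = 10, a(15) = 17, a(16) = 3, a(17) = 20, a(18) = 23, a(19) = 19, a(20) = 18, a(21) = 13, a(22) = 7, a(23) = 20, a(24) = 3, a(25) = 23, a(26) = 2.
The sequence repeats with period 24.
So a(816) = a(1 + ((816-1) mod 24)) = a(24) = 3.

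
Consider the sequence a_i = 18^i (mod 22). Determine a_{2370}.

12

We have a_0 = 1,  a_1 = 18,  a_2 = 16,  a_3 = 2,  a_4 = 14,  a_5 = 10,  a_6 = 4,  a_7 = 6,  a_8 = 20,  a_9 = 8,  a_{10} = 12,  a_{11} = 18.
Since a_{11} = a_1 = 18, the sequence is eventually periodic: after a pre-period of length 1 it cycles with period 10.
For i ≥ 1, a_i depends only on (i - 1) mod 10. (2370 - 1) mod 10 = 9, so a_{2370} = a_{10} = 12.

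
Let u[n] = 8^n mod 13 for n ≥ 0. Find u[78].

u[0] = 1, u[1] = 8, u[2] = 12, u[3] = 5, u[4] = 1.
The sequence repeats with period 4.
(78 - 0) mod 4 = 2, so u[78] = u[2] = 12.

12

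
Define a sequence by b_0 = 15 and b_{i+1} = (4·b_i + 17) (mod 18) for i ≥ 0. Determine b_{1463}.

Computing terms: b_0 = 15; b_1 = 5; b_2 = 1; b_3 = 3; b_4 = 11; b_5 = 7; b_6 = 9; b_7 = 17; b_8 = 13; b_9 = 15.
The sequence repeats with period 9.
(1463 - 0) mod 9 = 5, so b_{1463} = b_5 = 7.

7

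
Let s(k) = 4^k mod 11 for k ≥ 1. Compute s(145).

We have s(1) = 4, s(2) = 5, s(3) = 9, s(4) = 3, s(5) = 1, s(6) = 4.
Since s(6) = s(1) = 4, the sequence is periodic with period 5.
(145 - 1) mod 5 = 4, so s(145) = s(5) = 1.

1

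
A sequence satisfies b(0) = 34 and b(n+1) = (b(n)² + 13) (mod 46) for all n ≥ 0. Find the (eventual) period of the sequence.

10

Computing terms: b(0) = 34; b(1) = 19; b(2) = 6; b(3) = 3; b(4) = 22; b(5) = 37; b(6) = 2; b(7) = 17; b(8) = 26; b(9) = 45; b(10) = 14; b(11) = 25; b(12) = 40; b(13) = 3.
Since b(13) = b(3) = 3, the sequence is eventually periodic: after a pre-period of length 3 it cycles with period 10.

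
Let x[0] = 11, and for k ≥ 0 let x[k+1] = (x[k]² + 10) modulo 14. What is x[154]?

x[0] = 11,  x[1] = 5,  x[2] = 7,  x[3] = 3,  x[4] = 5.
Since x[4] = x[1] = 5, the sequence is eventually periodic: after a pre-period of length 1 it cycles with period 3.
For k ≥ 1, x[k] depends only on (k - 1) mod 3. (154 - 1) mod 3 = 0, so x[154] = x[1] = 5.

5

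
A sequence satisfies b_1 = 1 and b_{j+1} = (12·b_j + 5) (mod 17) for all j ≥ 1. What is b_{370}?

Listing terms: b_1 = 1, b_2 = 0, b_3 = 5, b_4 = 14, b_5 = 3, b_6 = 7, b_7 = 4, b_8 = 2, b_9 = 12, b_{10} = 13, b_{11} = 8, b_{12} = 16, b_{13} = 10, b_{14} = 6, b_{15} = 9, b_{16} = 11, b_{17} = 1.
The sequence repeats with period 16.
So b_{370} = b_{1 + ((370-1) mod 16)} = b_2 = 0.

0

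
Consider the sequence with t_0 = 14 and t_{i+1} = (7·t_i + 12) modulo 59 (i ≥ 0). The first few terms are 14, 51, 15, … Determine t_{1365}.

15

Listing terms: t_0 = 14,  t_1 = 51,  t_2 = 15,  t_3 = 58,  t_4 = 5,  t_5 = 47,  t_6 = 46,  t_7 = 39,  t_8 = 49,  t_9 = 1,  t_{10} = 19,  t_{11} = 27,  t_{12} = 24,  t_{13} = 3,  t_{14} = 33,  t_{15} = 7,  t_{16} = 2,  t_{17} = 26,  t_{18} = 17,  t_{19} = 13,  t_{20} = 44,  t_{21} = 25,  t_{22} = 10,  t_{23} = 23,  t_{24} = 55,  t_{25} = 43,  t_{26} = 18,  t_{27} = 20,  t_{28} = 34,  t_{29} = 14.
The sequence repeats with period 29.
So t_{1365} = t_{0 + ((1365-0) mod 29)} = t_2 = 15.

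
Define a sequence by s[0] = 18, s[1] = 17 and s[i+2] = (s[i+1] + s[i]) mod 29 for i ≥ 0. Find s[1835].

s[0] = 18; s[1] = 17; s[2] = 6; s[3] = 23; s[4] = 0; s[5] = 23; s[6] = 23; s[7] = 17; s[8] = 11; s[9] = 28; s[10] = 10; s[11] = 9; s[12] = 19; s[13] = 28; s[14] = 18; s[15] = 17.
The sequence repeats with period 14.
So s[1835] = s[0 + ((1835-0) mod 14)] = s[1] = 17.

17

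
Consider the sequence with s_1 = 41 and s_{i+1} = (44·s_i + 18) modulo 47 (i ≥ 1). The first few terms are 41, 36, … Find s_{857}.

Computing terms: s_1 = 41; s_2 = 36; s_3 = 4; s_4 = 6; s_5 = 0; s_6 = 18; s_7 = 11; s_8 = 32; s_9 = 16; s_{10} = 17; s_{11} = 14; s_{12} = 23; s_{13} = 43; s_{14} = 30; s_{15} = 22; s_{16} = 46; s_{17} = 21; s_{18} = 2; s_{19} = 12; s_{20} = 29; s_{21} = 25; s_{22} = 37; s_{23} = 1; s_{24} = 15; s_{25} = 20; s_{26} = 5; s_{27} = 3; s_{28} = 9; s_{29} = 38; s_{30} = 45; s_{31} = 24; s_{32} = 40; s_{33} = 39; s_{34} = 42; s_{35} = 33; s_{36} = 13; s_{37} = 26; s_{38} = 34; s_{39} = 10; s_{40} = 35; s_{41} = 7; s_{42} = 44; s_{43} = 27; s_{44} = 31; s_{45} = 19; s_{46} = 8; s_{47} = 41.
The sequence repeats with period 46.
(857 - 1) mod 46 = 28, so s_{857} = s_{29} = 38.

38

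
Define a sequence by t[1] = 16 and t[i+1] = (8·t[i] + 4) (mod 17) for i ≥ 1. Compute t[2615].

5

Listing terms: t[1] = 16; t[2] = 13; t[3] = 6; t[4] = 1; t[5] = 12; t[6] = 15; t[7] = 5; t[8] = 10; t[9] = 16.
Since t[9] = t[1] = 16, the sequence is periodic with period 8.
So t[2615] = t[1 + ((2615-1) mod 8)] = t[7] = 5.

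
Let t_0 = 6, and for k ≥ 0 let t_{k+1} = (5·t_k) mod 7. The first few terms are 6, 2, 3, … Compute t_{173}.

Computing terms: t_0 = 6, t_1 = 2, t_2 = 3, t_3 = 1, t_4 = 5, t_5 = 4, t_6 = 6.
Since t_6 = t_0 = 6, the sequence is periodic with period 6.
(173 - 0) mod 6 = 5, so t_{173} = t_5 = 4.

4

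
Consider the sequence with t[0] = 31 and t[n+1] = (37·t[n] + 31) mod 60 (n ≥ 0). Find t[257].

18

Computing terms: t[0] = 31,  t[1] = 38,  t[2] = 57,  t[3] = 40,  t[4] = 11,  t[5] = 18,  t[6] = 37,  t[7] = 20,  t[8] = 51,  t[9] = 58,  t[10] = 17,  t[11] = 0,  t[12] = 31.
The sequence repeats with period 12.
(257 - 0) mod 12 = 5, so t[257] = t[5] = 18.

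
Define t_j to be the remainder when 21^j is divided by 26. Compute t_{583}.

t_1 = 21; t_2 = 25; t_3 = 5; t_4 = 1; t_5 = 21.
Since t_5 = t_1 = 21, the sequence is periodic with period 4.
(583 - 1) mod 4 = 2, so t_{583} = t_3 = 5.

5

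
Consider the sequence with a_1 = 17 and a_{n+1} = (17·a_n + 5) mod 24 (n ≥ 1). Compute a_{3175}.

23

a_1 = 17; a_2 = 6; a_3 = 11; a_4 = 0; a_5 = 5; a_6 = 18; a_7 = 23; a_8 = 12; a_9 = 17.
The sequence repeats with period 8.
(3175 - 1) mod 8 = 6, so a_{3175} = a_7 = 23.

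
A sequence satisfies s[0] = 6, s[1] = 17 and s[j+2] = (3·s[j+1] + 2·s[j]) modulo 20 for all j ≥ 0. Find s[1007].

7

s[0] = 6,  s[1] = 17,  s[2] = 3,  s[3] = 3,  s[4] = 15,  s[5] = 11,  s[6] = 3,  s[7] = 11,  s[8] = 19,  s[9] = 19,  s[10] = 15,  s[11] = 3,  s[12] = 19,  s[13] = 3,  s[14] = 7,  s[15] = 7,  s[16] = 15,  s[17] = 19,  s[18] = 7,  s[19] = 19,  s[20] = 11,  s[21] = 11,  s[22] = 15,  s[23] = 7,  s[24] = 11,  s[25] = 7,  s[26] = 3,  s[27] = 3.
Since (s[26], s[27]) = (s[2], s[3]) = (3, 3) (two consecutive terms determine the rest), the sequence is eventually periodic: after a pre-period of length 2 it cycles with period 24.
For j ≥ 2, s[j] depends only on (j - 2) mod 24. (1007 - 2) mod 24 = 21, so s[1007] = s[23] = 7.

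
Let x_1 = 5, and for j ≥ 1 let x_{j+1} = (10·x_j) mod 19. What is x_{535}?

16

We have x_1 = 5,  x_2 = 12,  x_3 = 6,  x_4 = 3,  x_5 = 11,  x_6 = 15,  x_7 = 17,  x_8 = 18,  x_9 = 9,  x_{10} = 14,  x_{11} = 7,  x_{12} = 13,  x_{13} = 16,  x_{14} = 8,  x_{15} = 4,  x_{16} = 2,  x_{17} = 1,  x_{18} = 10,  x_{19} = 5.
Since x_{19} = x_1 = 5, the sequence is periodic with period 18.
So x_{535} = x_{1 + ((535-1) mod 18)} = x_{13} = 16.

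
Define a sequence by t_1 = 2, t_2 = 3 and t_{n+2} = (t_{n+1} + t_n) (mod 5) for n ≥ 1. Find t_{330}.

We have t_1 = 2, t_2 = 3, t_3 = 0, t_4 = 3, t_5 = 3, t_6 = 1, t_7 = 4, t_8 = 0, t_9 = 4, t_{10} = 4, t_{11} = 3, t_{12} = 2, t_{13} = 0, t_{14} = 2, t_{15} = 2, t_{16} = 4, t_{17} = 1, t_{18} = 0, t_{19} = 1, t_{20} = 1, t_{21} = 2, t_{22} = 3.
Since (t_{21}, t_{22}) = (t_1, t_2) = (2, 3) (two consecutive terms determine the rest), the sequence is periodic with period 20.
(330 - 1) mod 20 = 9, so t_{330} = t_{10} = 4.

4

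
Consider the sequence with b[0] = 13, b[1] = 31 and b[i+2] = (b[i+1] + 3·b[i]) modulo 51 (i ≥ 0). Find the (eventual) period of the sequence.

Listing terms: b[0] = 13; b[1] = 31; b[2] = 19; b[3] = 10; b[4] = 16; b[5] = 46; b[6] = 43; b[7] = 28; b[8] = 4; b[9] = 37; b[10] = 49; b[11] = 7; b[12] = 1; b[13] = 22; b[14] = 25; b[15] = 40; b[16] = 13; b[17] = 31.
The sequence repeats with period 16.

16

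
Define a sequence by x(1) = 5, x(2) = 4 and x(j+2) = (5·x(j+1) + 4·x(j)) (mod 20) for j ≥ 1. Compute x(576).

We have x(1) = 5; x(2) = 4; x(3) = 0; x(4) = 16; x(5) = 0; x(6) = 4; x(7) = 0.
Since (x(6), x(7)) = (x(2), x(3)) = (4, 0) (two consecutive terms determine the rest), the sequence is eventually periodic: after a pre-period of length 1 it cycles with period 4.
For j ≥ 2, x(j) depends only on (j - 2) mod 4. (576 - 2) mod 4 = 2, so x(576) = x(4) = 16.

16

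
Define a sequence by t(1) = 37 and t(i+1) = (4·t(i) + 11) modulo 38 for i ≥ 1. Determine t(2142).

Computing terms: t(1) = 37; t(2) = 7; t(3) = 1; t(4) = 15; t(5) = 33; t(6) = 29; t(7) = 13; t(8) = 25; t(9) = 35; t(10) = 37.
Since t(10) = t(1) = 37, the sequence is periodic with period 9.
(2142 - 1) mod 9 = 8, so t(2142) = t(9) = 35.

35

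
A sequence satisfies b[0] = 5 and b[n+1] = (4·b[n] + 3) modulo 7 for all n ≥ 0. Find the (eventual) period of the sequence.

3

b[0] = 5; b[1] = 2; b[2] = 4; b[3] = 5.
Since b[3] = b[0] = 5, the sequence is periodic with period 3.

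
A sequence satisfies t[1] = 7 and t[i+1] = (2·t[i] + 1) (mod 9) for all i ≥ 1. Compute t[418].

0

Computing terms: t[1] = 7,  t[2] = 6,  t[3] = 4,  t[4] = 0,  t[5] = 1,  t[6] = 3,  t[7] = 7.
Since t[7] = t[1] = 7, the sequence is periodic with period 6.
(418 - 1) mod 6 = 3, so t[418] = t[4] = 0.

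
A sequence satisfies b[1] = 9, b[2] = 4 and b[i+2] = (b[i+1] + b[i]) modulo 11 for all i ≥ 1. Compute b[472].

4

Listing terms: b[1] = 9; b[2] = 4; b[3] = 2; b[4] = 6; b[5] = 8; b[6] = 3; b[7] = 0; b[8] = 3; b[9] = 3; b[10] = 6; b[11] = 9; b[12] = 4.
The sequence repeats with period 10.
So b[472] = b[1 + ((472-1) mod 10)] = b[2] = 4.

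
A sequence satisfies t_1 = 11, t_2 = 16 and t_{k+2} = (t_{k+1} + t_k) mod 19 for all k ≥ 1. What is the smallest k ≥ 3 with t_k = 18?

6

t_1 = 11; t_2 = 16; t_3 = 8; t_4 = 5; t_5 = 13; t_6 = 18; t_7 = 12; t_8 = 11; t_9 = 4; t_{10} = 15; t_{11} = 0; t_{12} = 15; t_{13} = 15; t_{14} = 11; t_{15} = 7; t_{16} = 18; t_{17} = 6; t_{18} = 5; t_{19} = 11; t_{20} = 16.
Since (t_{19}, t_{20}) = (t_1, t_2) = (11, 16) (two consecutive terms determine the rest), the sequence is periodic with period 18.
The value 18 first appears (with k ≥ 3) at t_6.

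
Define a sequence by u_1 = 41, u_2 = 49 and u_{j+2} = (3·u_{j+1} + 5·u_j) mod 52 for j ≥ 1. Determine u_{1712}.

45

u_1 = 41,  u_2 = 49,  u_3 = 40,  u_4 = 1,  u_5 = 47,  u_6 = 42,  u_7 = 49,  u_8 = 45,  u_9 = 16,  u_{10} = 13,  u_{11} = 15,  u_{12} = 6,  u_{13} = 41,  u_{14} = 49.
Since (u_{13}, u_{14}) = (u_1, u_2) = (41, 49) (two consecutive terms determine the rest), the sequence is periodic with period 12.
(1712 - 1) mod 12 = 7, so u_{1712} = u_8 = 45.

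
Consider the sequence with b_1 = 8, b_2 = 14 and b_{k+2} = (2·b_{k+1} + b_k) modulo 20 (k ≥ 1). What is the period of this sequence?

Listing terms: b_1 = 8, b_2 = 14, b_3 = 16, b_4 = 6, b_5 = 8, b_6 = 2, b_7 = 12, b_8 = 6, b_9 = 4, b_{10} = 14, b_{11} = 12, b_{12} = 18, b_{13} = 8, b_{14} = 14.
Since (b_{13}, b_{14}) = (b_1, b_2) = (8, 14) (two consecutive terms determine the rest), the sequence is periodic with period 12.

12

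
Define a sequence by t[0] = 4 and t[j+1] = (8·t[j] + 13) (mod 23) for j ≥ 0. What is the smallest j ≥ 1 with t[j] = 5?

We have t[0] = 4, t[1] = 22, t[2] = 5, t[3] = 7, t[4] = 0, t[5] = 13, t[6] = 2, t[7] = 6, t[8] = 15, t[9] = 18, t[10] = 19, t[11] = 4.
The sequence repeats with period 11.
The value 5 first appears (with j ≥ 1) at t[2].

2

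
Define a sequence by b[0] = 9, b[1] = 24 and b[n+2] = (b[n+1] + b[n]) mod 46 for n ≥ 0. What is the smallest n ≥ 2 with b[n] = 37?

b[0] = 9; b[1] = 24; b[2] = 33; b[3] = 11; b[4] = 44; b[5] = 9; b[6] = 7; b[7] = 16; b[8] = 23; b[9] = 39; b[10] = 16; b[11] = 9; b[12] = 25; b[13] = 34; b[14] = 13; b[15] = 1; b[16] = 14; b[17] = 15; b[18] = 29; b[19] = 44; b[20] = 27; b[21] = 25; b[22] = 6; b[23] = 31; b[24] = 37; b[25] = 22; b[26] = 13; b[27] = 35; b[28] = 2; b[29] = 37; b[30] = 39; b[31] = 30; b[32] = 23; b[33] = 7; b[34] = 30; b[35] = 37; b[36] = 21; b[37] = 12; b[38] = 33; b[39] = 45; b[40] = 32; b[41] = 31; b[42] = 17; b[43] = 2; b[44] = 19; b[45] = 21; b[46] = 40; b[47] = 15; b[48] = 9; b[49] = 24.
Since (b[48], b[49]) = (b[0], b[1]) = (9, 24) (two consecutive terms determine the rest), the sequence is periodic with period 48.
The value 37 first appears (with n ≥ 2) at b[24].

24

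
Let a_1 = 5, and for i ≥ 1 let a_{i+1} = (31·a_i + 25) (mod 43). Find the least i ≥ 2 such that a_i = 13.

11

Listing terms: a_1 = 5; a_2 = 8; a_3 = 15; a_4 = 17; a_5 = 36; a_6 = 23; a_7 = 7; a_8 = 27; a_9 = 2; a_{10} = 1; a_{11} = 13; a_{12} = 41; a_{13} = 6; a_{14} = 39; a_{15} = 30; a_{16} = 9; a_{17} = 3; a_{18} = 32; a_{19} = 28; a_{20} = 33; a_{21} = 16; a_{22} = 5.
Since a_{22} = a_1 = 5, the sequence is periodic with period 21.
The value 13 first appears (with i ≥ 2) at a_{11}.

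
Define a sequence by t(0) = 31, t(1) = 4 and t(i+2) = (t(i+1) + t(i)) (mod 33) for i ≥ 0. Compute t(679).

6

Listing terms: t(0) = 31,  t(1) = 4,  t(2) = 2,  t(3) = 6,  t(4) = 8,  t(5) = 14,  t(6) = 22,  t(7) = 3,  t(8) = 25,  t(9) = 28,  t(10) = 20,  t(11) = 15,  t(12) = 2,  t(13) = 17,  t(14) = 19,  t(15) = 3,  t(16) = 22,  t(17) = 25,  t(18) = 14,  t(19) = 6,  t(20) = 20,  t(21) = 26,  t(22) = 13,  t(23) = 6,  t(24) = 19,  t(25) = 25,  t(26) = 11,  t(27) = 3,  t(28) = 14,  t(29) = 17,  t(30) = 31,  t(31) = 15,  t(32) = 13,  t(33) = 28,  t(34) = 8,  t(35) = 3,  t(36) = 11,  t(37) = 14,  t(38) = 25,  t(39) = 6,  t(40) = 31,  t(41) = 4.
Since (t(40), t(41)) = (t(0), t(1)) = (31, 4) (two consecutive terms determine the rest), the sequence is periodic with period 40.
(679 - 0) mod 40 = 39, so t(679) = t(39) = 6.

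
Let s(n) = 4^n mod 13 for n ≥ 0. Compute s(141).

We have s(0) = 1; s(1) = 4; s(2) = 3; s(3) = 12; s(4) = 9; s(5) = 10; s(6) = 1.
Since s(6) = s(0) = 1, the sequence is periodic with period 6.
(141 - 0) mod 6 = 3, so s(141) = s(3) = 12.

12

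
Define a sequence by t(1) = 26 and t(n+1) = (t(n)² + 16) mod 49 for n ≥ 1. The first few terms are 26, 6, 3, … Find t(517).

32

Listing terms: t(1) = 26,  t(2) = 6,  t(3) = 3,  t(4) = 25,  t(5) = 4,  t(6) = 32,  t(7) = 11,  t(8) = 39,  t(9) = 18,  t(10) = 46,  t(11) = 25.
Since t(11) = t(4) = 25, the sequence is eventually periodic: after a pre-period of length 3 it cycles with period 7.
For n ≥ 4, t(n) depends only on (n - 4) mod 7. (517 - 4) mod 7 = 2, so t(517) = t(6) = 32.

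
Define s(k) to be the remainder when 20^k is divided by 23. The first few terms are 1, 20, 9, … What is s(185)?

We have s(0) = 1,  s(1) = 20,  s(2) = 9,  s(3) = 19,  s(4) = 12,  s(5) = 10,  s(6) = 16,  s(7) = 21,  s(8) = 6,  s(9) = 5,  s(10) = 8,  s(11) = 22,  s(12) = 3,  s(13) = 14,  s(14) = 4,  s(15) = 11,  s(16) = 13,  s(17) = 7,  s(18) = 2,  s(19) = 17,  s(20) = 18,  s(21) = 15,  s(22) = 1.
The sequence repeats with period 22.
So s(185) = s(0 + ((185-0) mod 22)) = s(9) = 5.

5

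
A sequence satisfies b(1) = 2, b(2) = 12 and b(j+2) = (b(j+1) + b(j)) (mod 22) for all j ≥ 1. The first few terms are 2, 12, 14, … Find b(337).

18

We have b(1) = 2; b(2) = 12; b(3) = 14; b(4) = 4; b(5) = 18; b(6) = 0; b(7) = 18; b(8) = 18; b(9) = 14; b(10) = 10; b(11) = 2; b(12) = 12.
Since (b(11), b(12)) = (b(1), b(2)) = (2, 12) (two consecutive terms determine the rest), the sequence is periodic with period 10.
(337 - 1) mod 10 = 6, so b(337) = b(7) = 18.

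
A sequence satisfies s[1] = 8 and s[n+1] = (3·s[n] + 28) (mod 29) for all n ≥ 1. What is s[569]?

24

s[1] = 8,  s[2] = 23,  s[3] = 10,  s[4] = 0,  s[5] = 28,  s[6] = 25,  s[7] = 16,  s[8] = 18,  s[9] = 24,  s[10] = 13,  s[11] = 9,  s[12] = 26,  s[13] = 19,  s[14] = 27,  s[15] = 22,  s[16] = 7,  s[17] = 20,  s[18] = 1,  s[19] = 2,  s[20] = 5,  s[21] = 14,  s[22] = 12,  s[23] = 6,  s[24] = 17,  s[25] = 21,  s[26] = 4,  s[27] = 11,  s[28] = 3,  s[29] = 8.
Since s[29] = s[1] = 8, the sequence is periodic with period 28.
(569 - 1) mod 28 = 8, so s[569] = s[9] = 24.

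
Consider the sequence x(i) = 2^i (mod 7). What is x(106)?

2

x(0) = 1, x(1) = 2, x(2) = 4, x(3) = 1.
The sequence repeats with period 3.
(106 - 0) mod 3 = 1, so x(106) = x(1) = 2.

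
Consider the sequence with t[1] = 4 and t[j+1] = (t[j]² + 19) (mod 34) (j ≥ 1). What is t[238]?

1

Listing terms: t[1] = 4, t[2] = 1, t[3] = 20, t[4] = 11, t[5] = 4.
The sequence repeats with period 4.
So t[238] = t[1 + ((238-1) mod 4)] = t[2] = 1.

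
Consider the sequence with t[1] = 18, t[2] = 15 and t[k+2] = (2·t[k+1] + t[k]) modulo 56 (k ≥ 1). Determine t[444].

We have t[1] = 18; t[2] = 15; t[3] = 48; t[4] = 55; t[5] = 46; t[6] = 35; t[7] = 4; t[8] = 43; t[9] = 34; t[10] = 55; t[11] = 32; t[12] = 7; t[13] = 46; t[14] = 43; t[15] = 20; t[16] = 27; t[17] = 18; t[18] = 7; t[19] = 32; t[20] = 15; t[21] = 6; t[22] = 27; t[23] = 4; t[24] = 35; t[25] = 18; t[26] = 15.
Since (t[25], t[26]) = (t[1], t[2]) = (18, 15) (two consecutive terms determine the rest), the sequence is periodic with period 24.
So t[444] = t[1 + ((444-1) mod 24)] = t[12] = 7.

7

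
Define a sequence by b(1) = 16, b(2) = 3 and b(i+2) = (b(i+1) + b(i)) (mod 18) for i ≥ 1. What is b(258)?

9

Computing terms: b(1) = 16,  b(2) = 3,  b(3) = 1,  b(4) = 4,  b(5) = 5,  b(6) = 9,  b(7) = 14,  b(8) = 5,  b(9) = 1,  b(10) = 6,  b(11) = 7,  b(12) = 13,  b(13) = 2,  b(14) = 15,  b(15) = 17,  b(16) = 14,  b(17) = 13,  b(18) = 9,  b(19) = 4,  b(20) = 13,  b(21) = 17,  b(22) = 12,  b(23) = 11,  b(24) = 5,  b(25) = 16,  b(26) = 3.
Since (b(25), b(26)) = (b(1), b(2)) = (16, 3) (two consecutive terms determine the rest), the sequence is periodic with period 24.
So b(258) = b(1 + ((258-1) mod 24)) = b(18) = 9.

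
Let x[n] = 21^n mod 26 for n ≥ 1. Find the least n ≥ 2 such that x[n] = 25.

We have x[1] = 21, x[2] = 25, x[3] = 5, x[4] = 1, x[5] = 21.
Since x[5] = x[1] = 21, the sequence is periodic with period 4.
The value 25 first appears (with n ≥ 2) at x[2].

2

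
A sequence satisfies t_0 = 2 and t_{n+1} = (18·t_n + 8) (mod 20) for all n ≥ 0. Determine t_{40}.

Computing terms: t_0 = 2,  t_1 = 4,  t_2 = 0,  t_3 = 8,  t_4 = 12,  t_5 = 4.
Since t_5 = t_1 = 4, the sequence is eventually periodic: after a pre-period of length 1 it cycles with period 4.
For n ≥ 1, t_n depends only on (n - 1) mod 4. (40 - 1) mod 4 = 3, so t_{40} = t_4 = 12.

12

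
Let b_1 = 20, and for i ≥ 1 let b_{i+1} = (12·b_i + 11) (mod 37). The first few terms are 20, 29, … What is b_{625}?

Computing terms: b_1 = 20; b_2 = 29; b_3 = 26; b_4 = 27; b_5 = 2; b_6 = 35; b_7 = 24; b_8 = 3; b_9 = 10; b_{10} = 20.
The sequence repeats with period 9.
So b_{625} = b_{1 + ((625-1) mod 9)} = b_4 = 27.

27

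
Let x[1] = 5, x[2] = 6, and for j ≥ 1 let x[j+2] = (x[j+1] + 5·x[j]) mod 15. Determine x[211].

Computing terms: x[1] = 5,  x[2] = 6,  x[3] = 1,  x[4] = 1,  x[5] = 6,  x[6] = 11,  x[7] = 11,  x[8] = 6,  x[9] = 1.
Since (x[8], x[9]) = (x[2], x[3]) = (6, 1) (two consecutive terms determine the rest), the sequence is eventually periodic: after a pre-period of length 1 it cycles with period 6.
For j ≥ 2, x[j] depends only on (j - 2) mod 6. (211 - 2) mod 6 = 5, so x[211] = x[7] = 11.

11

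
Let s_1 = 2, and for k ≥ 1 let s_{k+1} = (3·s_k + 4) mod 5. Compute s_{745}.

2

s_1 = 2,  s_2 = 0,  s_3 = 4,  s_4 = 1,  s_5 = 2.
Since s_5 = s_1 = 2, the sequence is periodic with period 4.
So s_{745} = s_{1 + ((745-1) mod 4)} = s_1 = 2.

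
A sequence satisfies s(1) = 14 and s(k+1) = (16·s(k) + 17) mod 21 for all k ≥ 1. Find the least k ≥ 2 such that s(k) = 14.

s(1) = 14,  s(2) = 10,  s(3) = 9,  s(4) = 14.
Since s(4) = s(1) = 14, the sequence is periodic with period 3.
The value 14 next appears (with k ≥ 2) at s(4).

4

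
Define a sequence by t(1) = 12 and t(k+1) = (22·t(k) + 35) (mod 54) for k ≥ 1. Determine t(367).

15

Computing terms: t(1) = 12; t(2) = 29; t(3) = 25; t(4) = 45; t(5) = 53; t(6) = 13; t(7) = 51; t(8) = 23; t(9) = 1; t(10) = 3; t(11) = 47; t(12) = 43; t(13) = 9; t(14) = 17; t(15) = 31; t(16) = 15; t(17) = 41; t(18) = 19; t(19) = 21; t(20) = 11; t(21) = 7; t(22) = 27; t(23) = 35; t(24) = 49; t(25) = 33; t(26) = 5; t(27) = 37; t(28) = 39; t(29) = 29.
Since t(29) = t(2) = 29, the sequence is eventually periodic: after a pre-period of length 1 it cycles with period 27.
For k ≥ 2, t(k) depends only on (k - 2) mod 27. (367 - 2) mod 27 = 14, so t(367) = t(16) = 15.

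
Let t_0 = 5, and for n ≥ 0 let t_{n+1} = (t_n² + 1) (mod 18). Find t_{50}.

11

Listing terms: t_0 = 5, t_1 = 8, t_2 = 11, t_3 = 14, t_4 = 17, t_5 = 2, t_6 = 5.
Since t_6 = t_0 = 5, the sequence is periodic with period 6.
(50 - 0) mod 6 = 2, so t_{50} = t_2 = 11.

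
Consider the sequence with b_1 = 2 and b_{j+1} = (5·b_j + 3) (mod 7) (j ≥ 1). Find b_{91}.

2

Listing terms: b_1 = 2; b_2 = 6; b_3 = 5; b_4 = 0; b_5 = 3; b_6 = 4; b_7 = 2.
The sequence repeats with period 6.
(91 - 1) mod 6 = 0, so b_{91} = b_1 = 2.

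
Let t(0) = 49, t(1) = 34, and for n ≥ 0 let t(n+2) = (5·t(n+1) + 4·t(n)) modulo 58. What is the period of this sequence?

t(0) = 49, t(1) = 34, t(2) = 18, t(3) = 52, t(4) = 42, t(5) = 12, t(6) = 54, t(7) = 28, t(8) = 8, t(9) = 36, t(10) = 38, t(11) = 44, t(12) = 24, t(13) = 6, t(14) = 10, t(15) = 16, t(16) = 4, t(17) = 26, t(18) = 30, t(19) = 22, t(20) = 56, t(21) = 20, t(22) = 34, t(23) = 18.
Since (t(22), t(23)) = (t(1), t(2)) = (34, 18) (two consecutive terms determine the rest), the sequence is eventually periodic: after a pre-period of length 1 it cycles with period 21.

21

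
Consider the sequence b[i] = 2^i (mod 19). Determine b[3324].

We have b[1] = 2; b[2] = 4; b[3] = 8; b[4] = 16; b[5] = 13; b[6] = 7; b[7] = 14; b[8] = 9; b[9] = 18; b[10] = 17; b[11] = 15; b[12] = 11; b[13] = 3; b[14] = 6; b[15] = 12; b[16] = 5; b[17] = 10; b[18] = 1; b[19] = 2.
Since b[19] = b[1] = 2, the sequence is periodic with period 18.
(3324 - 1) mod 18 = 11, so b[3324] = b[12] = 11.

11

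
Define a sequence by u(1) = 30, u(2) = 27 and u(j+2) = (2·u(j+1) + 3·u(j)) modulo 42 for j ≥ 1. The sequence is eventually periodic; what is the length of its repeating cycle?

6

Listing terms: u(1) = 30; u(2) = 27; u(3) = 18; u(4) = 33; u(5) = 36; u(6) = 3; u(7) = 30; u(8) = 27.
The sequence repeats with period 6.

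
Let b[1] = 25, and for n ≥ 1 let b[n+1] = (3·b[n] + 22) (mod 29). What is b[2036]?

28

We have b[1] = 25; b[2] = 10; b[3] = 23; b[4] = 4; b[5] = 5; b[6] = 8; b[7] = 17; b[8] = 15; b[9] = 9; b[10] = 20; b[11] = 24; b[12] = 7; b[13] = 14; b[14] = 6; b[15] = 11; b[16] = 26; b[17] = 13; b[18] = 3; b[19] = 2; b[20] = 28; b[21] = 19; b[22] = 21; b[23] = 27; b[24] = 16; b[25] = 12; b[26] = 0; b[27] = 22; b[28] = 1; b[29] = 25.
The sequence repeats with period 28.
(2036 - 1) mod 28 = 19, so b[2036] = b[20] = 28.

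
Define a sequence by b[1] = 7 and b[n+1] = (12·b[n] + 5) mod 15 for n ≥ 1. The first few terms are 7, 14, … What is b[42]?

14

Computing terms: b[1] = 7,  b[2] = 14,  b[3] = 8,  b[4] = 11,  b[5] = 2,  b[6] = 14.
Since b[6] = b[2] = 14, the sequence is eventually periodic: after a pre-period of length 1 it cycles with period 4.
For n ≥ 2, b[n] depends only on (n - 2) mod 4. (42 - 2) mod 4 = 0, so b[42] = b[2] = 14.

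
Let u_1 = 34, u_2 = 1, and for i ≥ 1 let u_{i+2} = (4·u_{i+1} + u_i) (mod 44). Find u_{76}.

25

Computing terms: u_1 = 34, u_2 = 1, u_3 = 38, u_4 = 21, u_5 = 34, u_6 = 25, u_7 = 2, u_8 = 33, u_9 = 2, u_{10} = 41, u_{11} = 34, u_{12} = 1.
The sequence repeats with period 10.
(76 - 1) mod 10 = 5, so u_{76} = u_6 = 25.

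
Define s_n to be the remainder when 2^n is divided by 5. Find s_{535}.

Computing terms: s_0 = 1,  s_1 = 2,  s_2 = 4,  s_3 = 3,  s_4 = 1.
Since s_4 = s_0 = 1, the sequence is periodic with period 4.
(535 - 0) mod 4 = 3, so s_{535} = s_3 = 3.

3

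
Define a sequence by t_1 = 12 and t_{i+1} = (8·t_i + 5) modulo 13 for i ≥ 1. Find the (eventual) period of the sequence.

t_1 = 12, t_2 = 10, t_3 = 7, t_4 = 9, t_5 = 12.
Since t_5 = t_1 = 12, the sequence is periodic with period 4.

4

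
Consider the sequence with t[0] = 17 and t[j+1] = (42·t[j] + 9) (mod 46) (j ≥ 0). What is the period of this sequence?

Computing terms: t[0] = 17; t[1] = 33; t[2] = 15; t[3] = 41; t[4] = 29; t[5] = 31; t[6] = 23; t[7] = 9; t[8] = 19; t[9] = 25; t[10] = 1; t[11] = 5; t[12] = 35; t[13] = 7; t[14] = 27; t[15] = 39; t[16] = 37; t[17] = 45; t[18] = 13; t[19] = 3; t[20] = 43; t[21] = 21; t[22] = 17.
The sequence repeats with period 22.

22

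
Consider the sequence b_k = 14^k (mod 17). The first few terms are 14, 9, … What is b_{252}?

We have b_1 = 14, b_2 = 9, b_3 = 7, b_4 = 13, b_5 = 12, b_6 = 15, b_7 = 6, b_8 = 16, b_9 = 3, b_{10} = 8, b_{11} = 10, b_{12} = 4, b_{13} = 5, b_{14} = 2, b_{15} = 11, b_{16} = 1, b_{17} = 14.
Since b_{17} = b_1 = 14, the sequence is periodic with period 16.
So b_{252} = b_{1 + ((252-1) mod 16)} = b_{12} = 4.

4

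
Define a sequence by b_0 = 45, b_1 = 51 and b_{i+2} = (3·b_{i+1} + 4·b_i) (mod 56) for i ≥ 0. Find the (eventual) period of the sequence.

6

Computing terms: b_0 = 45,  b_1 = 51,  b_2 = 53,  b_3 = 27,  b_4 = 13,  b_5 = 35,  b_6 = 45,  b_7 = 51.
The sequence repeats with period 6.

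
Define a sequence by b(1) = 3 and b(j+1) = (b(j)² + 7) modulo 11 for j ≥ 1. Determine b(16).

8

Listing terms: b(1) = 3,  b(2) = 5,  b(3) = 10,  b(4) = 8,  b(5) = 5.
Since b(5) = b(2) = 5, the sequence is eventually periodic: after a pre-period of length 1 it cycles with period 3.
For j ≥ 2, b(j) depends only on (j - 2) mod 3. (16 - 2) mod 3 = 2, so b(16) = b(4) = 8.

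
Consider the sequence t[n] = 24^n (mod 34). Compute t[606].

Computing terms: t[1] = 24, t[2] = 32, t[3] = 20, t[4] = 4, t[5] = 28, t[6] = 26, t[7] = 12, t[8] = 16, t[9] = 10, t[10] = 2, t[11] = 14, t[12] = 30, t[13] = 6, t[14] = 8, t[15] = 22, t[16] = 18, t[17] = 24.
The sequence repeats with period 16.
So t[606] = t[1 + ((606-1) mod 16)] = t[14] = 8.

8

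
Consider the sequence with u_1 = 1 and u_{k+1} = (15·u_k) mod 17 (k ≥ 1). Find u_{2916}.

u_1 = 1, u_2 = 15, u_3 = 4, u_4 = 9, u_5 = 16, u_6 = 2, u_7 = 13, u_8 = 8, u_9 = 1.
Since u_9 = u_1 = 1, the sequence is periodic with period 8.
So u_{2916} = u_{1 + ((2916-1) mod 8)} = u_4 = 9.

9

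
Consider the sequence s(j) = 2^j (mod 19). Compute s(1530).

Computing terms: s(0) = 1,  s(1) = 2,  s(2) = 4,  s(3) = 8,  s(4) = 16,  s(5) = 13,  s(6) = 7,  s(7) = 14,  s(8) = 9,  s(9) = 18,  s(10) = 17,  s(11) = 15,  s(12) = 11,  s(13) = 3,  s(14) = 6,  s(15) = 12,  s(16) = 5,  s(17) = 10,  s(18) = 1.
Since s(18) = s(0) = 1, the sequence is periodic with period 18.
(1530 - 0) mod 18 = 0, so s(1530) = s(0) = 1.

1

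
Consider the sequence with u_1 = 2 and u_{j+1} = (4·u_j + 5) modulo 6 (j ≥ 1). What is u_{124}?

5

u_1 = 2; u_2 = 1; u_3 = 3; u_4 = 5; u_5 = 1.
Since u_5 = u_2 = 1, the sequence is eventually periodic: after a pre-period of length 1 it cycles with period 3.
For j ≥ 2, u_j depends only on (j - 2) mod 3. (124 - 2) mod 3 = 2, so u_{124} = u_4 = 5.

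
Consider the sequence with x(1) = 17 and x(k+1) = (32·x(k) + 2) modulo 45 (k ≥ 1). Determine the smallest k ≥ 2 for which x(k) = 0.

x(1) = 17; x(2) = 6; x(3) = 14; x(4) = 0; x(5) = 2; x(6) = 21; x(7) = 44; x(8) = 15; x(9) = 32; x(10) = 36; x(11) = 29; x(12) = 30; x(13) = 17.
The sequence repeats with period 12.
The value 0 first appears (with k ≥ 2) at x(4).

4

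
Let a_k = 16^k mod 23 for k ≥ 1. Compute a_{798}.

Listing terms: a_1 = 16, a_2 = 3, a_3 = 2, a_4 = 9, a_5 = 6, a_6 = 4, a_7 = 18, a_8 = 12, a_9 = 8, a_{10} = 13, a_{11} = 1, a_{12} = 16.
The sequence repeats with period 11.
(798 - 1) mod 11 = 5, so a_{798} = a_6 = 4.

4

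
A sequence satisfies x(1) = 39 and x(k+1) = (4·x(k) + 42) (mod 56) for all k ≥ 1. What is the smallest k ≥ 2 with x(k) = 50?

Computing terms: x(1) = 39; x(2) = 30; x(3) = 50; x(4) = 18; x(5) = 2; x(6) = 50.
Since x(6) = x(3) = 50, the sequence is eventually periodic: after a pre-period of length 2 it cycles with period 3.
The value 50 first appears (with k ≥ 2) at x(3).

3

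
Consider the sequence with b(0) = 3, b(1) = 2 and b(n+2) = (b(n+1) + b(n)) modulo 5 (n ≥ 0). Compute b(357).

b(0) = 3, b(1) = 2, b(2) = 0, b(3) = 2, b(4) = 2, b(5) = 4, b(6) = 1, b(7) = 0, b(8) = 1, b(9) = 1, b(10) = 2, b(11) = 3, b(12) = 0, b(13) = 3, b(14) = 3, b(15) = 1, b(16) = 4, b(17) = 0, b(18) = 4, b(19) = 4, b(20) = 3, b(21) = 2.
Since (b(20), b(21)) = (b(0), b(1)) = (3, 2) (two consecutive terms determine the rest), the sequence is periodic with period 20.
(357 - 0) mod 20 = 17, so b(357) = b(17) = 0.

0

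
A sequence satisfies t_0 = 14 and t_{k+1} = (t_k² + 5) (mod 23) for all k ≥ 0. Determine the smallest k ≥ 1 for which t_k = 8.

Listing terms: t_0 = 14; t_1 = 17; t_2 = 18; t_3 = 7; t_4 = 8; t_5 = 0; t_6 = 5; t_7 = 7.
Since t_7 = t_3 = 7, the sequence is eventually periodic: after a pre-period of length 3 it cycles with period 4.
The value 8 first appears (with k ≥ 1) at t_4.

4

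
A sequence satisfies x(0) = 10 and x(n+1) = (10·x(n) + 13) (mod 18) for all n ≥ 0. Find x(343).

5

Computing terms: x(0) = 10; x(1) = 5; x(2) = 9; x(3) = 13; x(4) = 17; x(5) = 3; x(6) = 7; x(7) = 11; x(8) = 15; x(9) = 1; x(10) = 5.
Since x(10) = x(1) = 5, the sequence is eventually periodic: after a pre-period of length 1 it cycles with period 9.
For n ≥ 1, x(n) depends only on (n - 1) mod 9. (343 - 1) mod 9 = 0, so x(343) = x(1) = 5.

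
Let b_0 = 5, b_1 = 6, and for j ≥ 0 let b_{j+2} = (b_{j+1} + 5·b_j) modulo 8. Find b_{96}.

We have b_0 = 5, b_1 = 6, b_2 = 7, b_3 = 5, b_4 = 0, b_5 = 1, b_6 = 1, b_7 = 6, b_8 = 3, b_9 = 1, b_{10} = 0, b_{11} = 5, b_{12} = 5, b_{13} = 6.
Since (b_{12}, b_{13}) = (b_0, b_1) = (5, 6) (two consecutive terms determine the rest), the sequence is periodic with period 12.
So b_{96} = b_{0 + ((96-0) mod 12)} = b_0 = 5.

5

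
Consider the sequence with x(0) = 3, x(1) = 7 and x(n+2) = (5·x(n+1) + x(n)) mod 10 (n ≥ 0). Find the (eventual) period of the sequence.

6

Listing terms: x(0) = 3,  x(1) = 7,  x(2) = 8,  x(3) = 7,  x(4) = 3,  x(5) = 2,  x(6) = 3,  x(7) = 7.
Since (x(6), x(7)) = (x(0), x(1)) = (3, 7) (two consecutive terms determine the rest), the sequence is periodic with period 6.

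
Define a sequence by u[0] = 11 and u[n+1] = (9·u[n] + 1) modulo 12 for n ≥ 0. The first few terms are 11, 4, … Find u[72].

We have u[0] = 11, u[1] = 4, u[2] = 1, u[3] = 10, u[4] = 7, u[5] = 4.
Since u[5] = u[1] = 4, the sequence is eventually periodic: after a pre-period of length 1 it cycles with period 4.
For n ≥ 1, u[n] depends only on (n - 1) mod 4. (72 - 1) mod 4 = 3, so u[72] = u[4] = 7.

7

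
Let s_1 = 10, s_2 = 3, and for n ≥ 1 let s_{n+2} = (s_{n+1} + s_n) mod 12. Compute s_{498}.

Computing terms: s_1 = 10, s_2 = 3, s_3 = 1, s_4 = 4, s_5 = 5, s_6 = 9, s_7 = 2, s_8 = 11, s_9 = 1, s_{10} = 0, s_{11} = 1, s_{12} = 1, s_{13} = 2, s_{14} = 3, s_{15} = 5, s_{16} = 8, s_{17} = 1, s_{18} = 9, s_{19} = 10, s_{20} = 7, s_{21} = 5, s_{22} = 0, s_{23} = 5, s_{24} = 5, s_{25} = 10, s_{26} = 3.
Since (s_{25}, s_{26}) = (s_1, s_2) = (10, 3) (two consecutive terms determine the rest), the sequence is periodic with period 24.
(498 - 1) mod 24 = 17, so s_{498} = s_{18} = 9.

9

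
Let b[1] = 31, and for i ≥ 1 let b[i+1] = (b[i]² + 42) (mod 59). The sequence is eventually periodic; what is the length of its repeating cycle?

We have b[1] = 31, b[2] = 0, b[3] = 42, b[4] = 36, b[5] = 40, b[6] = 49, b[7] = 24, b[8] = 28, b[9] = 0.
Since b[9] = b[2] = 0, the sequence is eventually periodic: after a pre-period of length 1 it cycles with period 7.

7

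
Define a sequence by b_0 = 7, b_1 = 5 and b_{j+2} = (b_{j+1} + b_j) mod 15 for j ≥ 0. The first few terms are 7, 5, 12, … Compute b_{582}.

Computing terms: b_0 = 7; b_1 = 5; b_2 = 12; b_3 = 2; b_4 = 14; b_5 = 1; b_6 = 0; b_7 = 1; b_8 = 1; b_9 = 2; b_{10} = 3; b_{11} = 5; b_{12} = 8; b_{13} = 13; b_{14} = 6; b_{15} = 4; b_{16} = 10; b_{17} = 14; b_{18} = 9; b_{19} = 8; b_{20} = 2; b_{21} = 10; b_{22} = 12; b_{23} = 7; b_{24} = 4; b_{25} = 11; b_{26} = 0; b_{27} = 11; b_{28} = 11; b_{29} = 7; b_{30} = 3; b_{31} = 10; b_{32} = 13; b_{33} = 8; b_{34} = 6; b_{35} = 14; b_{36} = 5; b_{37} = 4; b_{38} = 9; b_{39} = 13; b_{40} = 7; b_{41} = 5.
The sequence repeats with period 40.
So b_{582} = b_{0 + ((582-0) mod 40)} = b_{22} = 12.

12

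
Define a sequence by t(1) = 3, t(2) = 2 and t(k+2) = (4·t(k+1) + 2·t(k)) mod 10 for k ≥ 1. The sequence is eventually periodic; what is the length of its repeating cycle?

4

Listing terms: t(1) = 3, t(2) = 2, t(3) = 4, t(4) = 0, t(5) = 8, t(6) = 2, t(7) = 4.
Since (t(6), t(7)) = (t(2), t(3)) = (2, 4) (two consecutive terms determine the rest), the sequence is eventually periodic: after a pre-period of length 1 it cycles with period 4.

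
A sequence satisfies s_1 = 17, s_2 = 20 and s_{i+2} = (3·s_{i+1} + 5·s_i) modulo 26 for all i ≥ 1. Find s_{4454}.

Computing terms: s_1 = 17, s_2 = 20, s_3 = 15, s_4 = 15, s_5 = 16, s_6 = 19, s_7 = 7, s_8 = 12, s_9 = 19, s_{10} = 13, s_{11} = 4, s_{12} = 25, s_{13} = 17, s_{14} = 20.
Since (s_{13}, s_{14}) = (s_1, s_2) = (17, 20) (two consecutive terms determine the rest), the sequence is periodic with period 12.
So s_{4454} = s_{1 + ((4454-1) mod 12)} = s_2 = 20.

20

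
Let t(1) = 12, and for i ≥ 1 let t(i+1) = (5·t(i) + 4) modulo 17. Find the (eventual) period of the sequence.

16

t(1) = 12; t(2) = 13; t(3) = 1; t(4) = 9; t(5) = 15; t(6) = 11; t(7) = 8; t(8) = 10; t(9) = 3; t(10) = 2; t(11) = 14; t(12) = 6; t(13) = 0; t(14) = 4; t(15) = 7; t(16) = 5; t(17) = 12.
Since t(17) = t(1) = 12, the sequence is periodic with period 16.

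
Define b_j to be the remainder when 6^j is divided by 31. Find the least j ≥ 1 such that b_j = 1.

6

b_0 = 1; b_1 = 6; b_2 = 5; b_3 = 30; b_4 = 25; b_5 = 26; b_6 = 1.
The sequence repeats with period 6.
The value 1 next appears (with j ≥ 1) at b_6.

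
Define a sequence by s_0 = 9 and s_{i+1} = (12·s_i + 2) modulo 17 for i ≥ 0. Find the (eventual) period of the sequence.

Listing terms: s_0 = 9, s_1 = 8, s_2 = 13, s_3 = 5, s_4 = 11, s_5 = 15, s_6 = 12, s_7 = 10, s_8 = 3, s_9 = 4, s_{10} = 16, s_{11} = 7, s_{12} = 1, s_{13} = 14, s_{14} = 0, s_{15} = 2, s_{16} = 9.
The sequence repeats with period 16.

16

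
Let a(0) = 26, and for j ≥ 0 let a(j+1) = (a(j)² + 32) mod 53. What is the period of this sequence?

a(0) = 26; a(1) = 19; a(2) = 22; a(3) = 39; a(4) = 16; a(5) = 23; a(6) = 31; a(7) = 39.
Since a(7) = a(3) = 39, the sequence is eventually periodic: after a pre-period of length 3 it cycles with period 4.

4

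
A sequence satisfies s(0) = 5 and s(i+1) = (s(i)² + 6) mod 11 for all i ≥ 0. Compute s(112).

10

s(0) = 5, s(1) = 9, s(2) = 10, s(3) = 7, s(4) = 0, s(5) = 6, s(6) = 9.
Since s(6) = s(1) = 9, the sequence is eventually periodic: after a pre-period of length 1 it cycles with period 5.
For i ≥ 1, s(i) depends only on (i - 1) mod 5. (112 - 1) mod 5 = 1, so s(112) = s(2) = 10.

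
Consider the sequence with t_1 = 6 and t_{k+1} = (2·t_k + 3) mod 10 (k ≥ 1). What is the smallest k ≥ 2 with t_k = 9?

Computing terms: t_1 = 6; t_2 = 5; t_3 = 3; t_4 = 9; t_5 = 1; t_6 = 5.
Since t_6 = t_2 = 5, the sequence is eventually periodic: after a pre-period of length 1 it cycles with period 4.
The value 9 first appears (with k ≥ 2) at t_4.

4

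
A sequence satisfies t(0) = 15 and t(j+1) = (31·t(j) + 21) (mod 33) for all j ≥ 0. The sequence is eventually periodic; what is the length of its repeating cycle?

Computing terms: t(0) = 15,  t(1) = 24,  t(2) = 6,  t(3) = 9,  t(4) = 3,  t(5) = 15.
Since t(5) = t(0) = 15, the sequence is periodic with period 5.

5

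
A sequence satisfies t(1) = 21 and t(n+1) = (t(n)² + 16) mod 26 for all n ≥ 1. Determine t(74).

Listing terms: t(1) = 21; t(2) = 15; t(3) = 7; t(4) = 13; t(5) = 3; t(6) = 25; t(7) = 17; t(8) = 19; t(9) = 13.
Since t(9) = t(4) = 13, the sequence is eventually periodic: after a pre-period of length 3 it cycles with period 5.
For n ≥ 4, t(n) depends only on (n - 4) mod 5. (74 - 4) mod 5 = 0, so t(74) = t(4) = 13.

13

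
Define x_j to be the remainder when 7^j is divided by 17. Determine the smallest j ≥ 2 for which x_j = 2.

Listing terms: x_1 = 7,  x_2 = 15,  x_3 = 3,  x_4 = 4,  x_5 = 11,  x_6 = 9,  x_7 = 12,  x_8 = 16,  x_9 = 10,  x_{10} = 2,  x_{11} = 14,  x_{12} = 13,  x_{13} = 6,  x_{14} = 8,  x_{15} = 5,  x_{16} = 1,  x_{17} = 7.
The sequence repeats with period 16.
The value 2 first appears (with j ≥ 2) at x_{10}.

10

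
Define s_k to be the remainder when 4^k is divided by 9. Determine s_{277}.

4

Listing terms: s_1 = 4,  s_2 = 7,  s_3 = 1,  s_4 = 4.
Since s_4 = s_1 = 4, the sequence is periodic with period 3.
So s_{277} = s_{1 + ((277-1) mod 3)} = s_1 = 4.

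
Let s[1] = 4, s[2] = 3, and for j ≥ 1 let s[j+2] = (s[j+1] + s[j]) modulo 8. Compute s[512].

Listing terms: s[1] = 4,  s[2] = 3,  s[3] = 7,  s[4] = 2,  s[5] = 1,  s[6] = 3,  s[7] = 4,  s[8] = 7,  s[9] = 3,  s[10] = 2,  s[11] = 5,  s[12] = 7,  s[13] = 4,  s[14] = 3.
Since (s[13], s[14]) = (s[1], s[2]) = (4, 3) (two consecutive terms determine the rest), the sequence is periodic with period 12.
(512 - 1) mod 12 = 7, so s[512] = s[8] = 7.

7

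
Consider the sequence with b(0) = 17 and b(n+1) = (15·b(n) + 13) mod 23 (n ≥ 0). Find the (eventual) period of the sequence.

22

Listing terms: b(0) = 17; b(1) = 15; b(2) = 8; b(3) = 18; b(4) = 7; b(5) = 3; b(6) = 12; b(7) = 9; b(8) = 10; b(9) = 2; b(10) = 20; b(11) = 14; b(12) = 16; b(13) = 0; b(14) = 13; b(15) = 1; b(16) = 5; b(17) = 19; b(18) = 22; b(19) = 21; b(20) = 6; b(21) = 11; b(22) = 17.
Since b(22) = b(0) = 17, the sequence is periodic with period 22.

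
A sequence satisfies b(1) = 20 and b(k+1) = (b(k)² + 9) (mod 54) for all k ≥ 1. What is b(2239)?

34

b(1) = 20,  b(2) = 31,  b(3) = 52,  b(4) = 13,  b(5) = 16,  b(6) = 49,  b(7) = 34,  b(8) = 31.
Since b(8) = b(2) = 31, the sequence is eventually periodic: after a pre-period of length 1 it cycles with period 6.
For k ≥ 2, b(k) depends only on (k - 2) mod 6. (2239 - 2) mod 6 = 5, so b(2239) = b(7) = 34.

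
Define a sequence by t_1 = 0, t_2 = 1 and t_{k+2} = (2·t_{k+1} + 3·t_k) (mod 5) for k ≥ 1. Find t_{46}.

Listing terms: t_1 = 0; t_2 = 1; t_3 = 2; t_4 = 2; t_5 = 0; t_6 = 1.
The sequence repeats with period 4.
(46 - 1) mod 4 = 1, so t_{46} = t_2 = 1.

1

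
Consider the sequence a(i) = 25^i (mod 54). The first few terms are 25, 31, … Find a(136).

25

We have a(1) = 25, a(2) = 31, a(3) = 19, a(4) = 43, a(5) = 49, a(6) = 37, a(7) = 7, a(8) = 13, a(9) = 1, a(10) = 25.
Since a(10) = a(1) = 25, the sequence is periodic with period 9.
So a(136) = a(1 + ((136-1) mod 9)) = a(1) = 25.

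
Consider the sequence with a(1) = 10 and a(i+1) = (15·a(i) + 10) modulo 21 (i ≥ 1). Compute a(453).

We have a(1) = 10; a(2) = 13; a(3) = 16; a(4) = 19; a(5) = 1; a(6) = 4; a(7) = 7; a(8) = 10.
The sequence repeats with period 7.
(453 - 1) mod 7 = 4, so a(453) = a(5) = 1.

1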